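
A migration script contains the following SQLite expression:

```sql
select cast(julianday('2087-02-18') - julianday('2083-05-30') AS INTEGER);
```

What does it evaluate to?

1360

1 day remains in May 2083 after the 30th (31 − 30).
Full months from June 2083 through January 2087 contribute their day counts.
Then 18 days into February 2087.
Total: 1 + 30 + 31 + 31 + 30 + 31 + 30 + 31 + 31 + 29 + 31 + 30 + 31 + 30 + 31 + 31 + 30 + 31 + 30 + 31 + 31 + 28 + 31 + 30 + 31 + 30 + 31 + 31 + 30 + 31 + 30 + 31 + 31 + 28 + 31 + 30 + 31 + 30 + 31 + 31 + 30 + 31 + 30 + 31 + 31 + 18 = 1360.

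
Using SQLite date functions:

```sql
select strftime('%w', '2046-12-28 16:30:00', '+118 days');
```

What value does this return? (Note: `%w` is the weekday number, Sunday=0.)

First apply '+118 days': 2046-12-28 16:30:00 → 2047-04-25 16:30:00.
2047-04-25 is a Thursday; with Sunday=0 that is 4.

4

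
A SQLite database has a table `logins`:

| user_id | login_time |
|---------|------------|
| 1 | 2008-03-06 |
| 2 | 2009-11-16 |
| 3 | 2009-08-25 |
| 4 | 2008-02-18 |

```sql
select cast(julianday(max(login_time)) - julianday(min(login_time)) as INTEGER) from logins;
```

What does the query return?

637

MIN = 2008-02-18, MAX = 2009-11-16.
11 days remain in February 2008 after the 18th (29 − 18).
Full months from March 2008 through October 2009 contribute their day counts.
Then 16 days into November 2009.
Total: 11 + 31 + 30 + 31 + 30 + 31 + 31 + 30 + 31 + 30 + 31 + 31 + 28 + 31 + 30 + 31 + 30 + 31 + 31 + 30 + 31 + 16 = 637.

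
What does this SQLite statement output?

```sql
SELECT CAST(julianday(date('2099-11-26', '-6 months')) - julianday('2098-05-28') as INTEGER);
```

363

Adding -6 months to 2099-11-26 gives 2099-05-26.
3 days remain in May 2098 after the 28th (31 − 28).
Full months from June 2098 through April 2099 contribute their day counts.
Then 26 days into May 2099.
Total: 3 + 30 + 31 + 31 + 30 + 31 + 30 + 31 + 31 + 28 + 31 + 30 + 26 = 363.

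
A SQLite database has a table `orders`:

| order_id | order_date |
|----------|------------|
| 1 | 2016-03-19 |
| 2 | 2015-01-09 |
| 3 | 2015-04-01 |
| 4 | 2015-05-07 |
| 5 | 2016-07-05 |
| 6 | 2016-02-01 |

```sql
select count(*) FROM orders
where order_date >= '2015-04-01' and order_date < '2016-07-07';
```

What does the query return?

Rows in [2015-04-01, 2016-07-07): 2016-03-19, 2015-04-01, 2015-05-07, 2016-07-05, 2016-02-01 → 5 rows.

5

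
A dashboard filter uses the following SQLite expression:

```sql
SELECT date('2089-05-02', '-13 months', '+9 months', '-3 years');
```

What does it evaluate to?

Adding -13 months to 2089-05-02 gives 2088-04-02.
Adding +9 months to 2088-04-02 gives 2089-01-02.
Adding -3 years to 2089-01-02 gives 2086-01-02.

2086-01-02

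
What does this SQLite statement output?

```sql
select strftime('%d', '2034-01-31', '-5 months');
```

First apply '-5 months': 2034-01-31 → 2033-08-31.
`%d` extracts the 2-digit day of month: 31.

31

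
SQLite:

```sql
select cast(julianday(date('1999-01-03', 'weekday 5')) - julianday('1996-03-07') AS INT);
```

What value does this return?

1037

`weekday 5` advances to the next Friday; 1999-01-03 is a Sunday, so it moves forward to 1999-01-08.
24 days remain in March 1996 after the 7th (31 − 7).
Full months from April 1996 through December 1998 contribute their day counts.
Then 8 days into January 1999.
Total: 24 + 30 + 31 + 30 + 31 + 31 + 30 + 31 + 30 + 31 + 31 + 28 + 31 + 30 + 31 + 30 + 31 + 31 + 30 + 31 + 30 + 31 + 31 + 28 + 31 + 30 + 31 + 30 + 31 + 31 + 30 + 31 + 30 + 31 + 8 = 1037.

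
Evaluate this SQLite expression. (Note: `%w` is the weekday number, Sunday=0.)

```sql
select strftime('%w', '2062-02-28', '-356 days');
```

3

First apply '-356 days': 2062-02-28 → 2061-03-09.
2061-03-09 is a Wednesday; with Sunday=0 that is 3.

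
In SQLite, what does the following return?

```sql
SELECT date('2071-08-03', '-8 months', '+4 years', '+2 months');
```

Adding -8 months to 2071-08-03 gives 2070-12-03.
Adding +4 years to 2070-12-03 gives 2074-12-03.
Adding +2 months to 2074-12-03 gives 2075-02-03.

2075-02-03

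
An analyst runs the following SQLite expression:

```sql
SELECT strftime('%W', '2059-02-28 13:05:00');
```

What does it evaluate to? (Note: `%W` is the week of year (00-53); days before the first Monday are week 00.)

08

2059-02-28 is a Friday. SQLite's %W counts Mondays since the year started; the result is 08.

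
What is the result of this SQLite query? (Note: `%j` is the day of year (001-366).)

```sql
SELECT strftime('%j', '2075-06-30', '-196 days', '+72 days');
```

057

First apply '-196 days', '+72 days': 2075-06-30 → 2075-02-26.
Day-of-year for 2075-02-26: days since 2075-01-01 inclusive = 57, zero-padded to 057.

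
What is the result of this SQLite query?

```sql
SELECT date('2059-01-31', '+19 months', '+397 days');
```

Adding +19 months to 2059-01-31 gives 2060-08-31.
Applying '+397 days' to 2060-08-31: counting 397 days forward gives 2061-10-02.

2061-10-02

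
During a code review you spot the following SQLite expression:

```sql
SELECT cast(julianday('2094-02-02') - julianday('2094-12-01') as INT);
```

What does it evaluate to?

-302

26 days remain in February 2094 after the 2nd (28 − 2).
Full months from March 2094 through November 2094 contribute their day counts.
Then 1 day into December 2094.
Total: 26 + 31 + 30 + 31 + 30 + 31 + 31 + 30 + 31 + 30 + 1 = 302.
The subtraction is earlier − later, so the result is −302 → -302.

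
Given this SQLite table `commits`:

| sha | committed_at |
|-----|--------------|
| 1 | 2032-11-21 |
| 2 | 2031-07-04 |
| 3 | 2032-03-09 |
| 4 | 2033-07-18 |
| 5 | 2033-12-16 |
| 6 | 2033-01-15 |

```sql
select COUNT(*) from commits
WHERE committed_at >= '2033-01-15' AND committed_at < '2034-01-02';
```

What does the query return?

Rows in [2033-01-15, 2034-01-02): 2033-07-18, 2033-12-16, 2033-01-15 → 3 rows.

3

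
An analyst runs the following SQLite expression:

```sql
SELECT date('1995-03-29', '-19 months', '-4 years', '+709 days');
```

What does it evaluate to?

Adding -19 months to 1995-03-29 gives 1993-08-29.
Adding -4 years to 1993-08-29 gives 1989-08-29.
Applying '+709 days' to 1989-08-29: counting 709 days forward gives 1991-08-08.

1991-08-08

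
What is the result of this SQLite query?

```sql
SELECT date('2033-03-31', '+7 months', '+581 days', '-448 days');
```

2034-03-13

Adding +7 months to 2033-03-31 gives 2033-10-31.
Applying '+581 days' to 2033-10-31: counting 581 days forward gives 2035-06-04.
Applying '-448 days' to 2035-06-04: counting 448 days back gives 2034-03-13.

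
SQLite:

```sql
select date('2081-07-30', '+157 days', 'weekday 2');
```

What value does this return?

2082-01-06

Applying '+157 days' to 2081-07-30: counting 157 days forward gives 2082-01-03.
`weekday 2` advances to the next Tuesday; 2082-01-03 is a Saturday, so it moves forward to 2082-01-06.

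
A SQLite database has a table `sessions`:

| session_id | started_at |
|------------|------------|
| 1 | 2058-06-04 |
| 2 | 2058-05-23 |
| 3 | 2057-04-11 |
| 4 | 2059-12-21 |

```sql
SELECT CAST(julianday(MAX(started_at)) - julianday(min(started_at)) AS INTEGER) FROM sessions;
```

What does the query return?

MIN = 2057-04-11, MAX = 2059-12-21.
19 days remain in April 2057 after the 11th (30 − 11).
Full months from May 2057 through November 2059 contribute their day counts.
Then 21 days into December 2059.
Total: 19 + 31 + 30 + 31 + 31 + 30 + 31 + 30 + 31 + 31 + 28 + 31 + 30 + 31 + 30 + 31 + 31 + 30 + 31 + 30 + 31 + 31 + 28 + 31 + 30 + 31 + 30 + 31 + 31 + 30 + 31 + 30 + 21 = 984.

984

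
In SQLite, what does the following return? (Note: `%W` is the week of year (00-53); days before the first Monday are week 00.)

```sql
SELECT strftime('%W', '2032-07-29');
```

2032-07-29 is a Thursday. SQLite's %W counts Mondays since the year started; the result is 30.

30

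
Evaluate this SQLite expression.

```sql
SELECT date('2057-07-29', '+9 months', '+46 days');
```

Adding +9 months to 2057-07-29 gives 2058-04-29.
Applying '+46 days' to 2058-04-29: counting 46 days forward gives 2058-06-14.

2058-06-14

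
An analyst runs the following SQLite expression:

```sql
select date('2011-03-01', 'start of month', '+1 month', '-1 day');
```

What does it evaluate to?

2011-03-31

`start of month` rewinds 2011-03-01 to 2011-03-01.
Adding +1 month to 2011-03-01 gives 2011-04-01.
Going back 1 day from 2011-04-01 reaches 2011-03-31 (last day of March, 31 days).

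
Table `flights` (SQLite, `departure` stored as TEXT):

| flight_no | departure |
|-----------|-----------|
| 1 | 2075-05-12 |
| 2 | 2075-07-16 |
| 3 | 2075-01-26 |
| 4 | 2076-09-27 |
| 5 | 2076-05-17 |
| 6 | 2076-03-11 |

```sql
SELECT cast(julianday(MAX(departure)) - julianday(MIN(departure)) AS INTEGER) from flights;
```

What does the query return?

MIN = 2075-01-26, MAX = 2076-09-27.
5 days remain in January 2075 after the 26th (31 − 26).
Full months from February 2075 through August 2076 contribute their day counts.
Then 27 days into September 2076.
Total: 5 + 28 + 31 + 30 + 31 + 30 + 31 + 31 + 30 + 31 + 30 + 31 + 31 + 29 + 31 + 30 + 31 + 30 + 31 + 31 + 27 = 610.

610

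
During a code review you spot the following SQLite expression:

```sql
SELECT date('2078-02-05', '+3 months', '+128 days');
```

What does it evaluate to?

2078-09-10

Adding +3 months to 2078-02-05 gives 2078-05-05.
Applying '+128 days' to 2078-05-05: counting 128 days forward gives 2078-09-10.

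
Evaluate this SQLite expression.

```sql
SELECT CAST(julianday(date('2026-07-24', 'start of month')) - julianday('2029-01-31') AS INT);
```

`start of month` rewinds 2026-07-24 to 2026-07-01.
30 days remain in July 2026 after the 1st (31 − 1).
Full months from August 2026 through December 2028 contribute their day counts.
Then 31 days into January 2029.
Total: 30 + 31 + 30 + 31 + 30 + 31 + 31 + 28 + 31 + 30 + 31 + 30 + 31 + 31 + 30 + 31 + 30 + 31 + 31 + 29 + 31 + 30 + 31 + 30 + 31 + 31 + 30 + 31 + 30 + 31 + 31 = 945.
The subtraction is earlier − later, so the result is −945 → -945.

-945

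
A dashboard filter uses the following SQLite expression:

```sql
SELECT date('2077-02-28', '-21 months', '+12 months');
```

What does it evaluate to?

2076-05-28

Adding -21 months to 2077-02-28 gives 2075-05-28.
Adding +12 months to 2075-05-28 gives 2076-05-28.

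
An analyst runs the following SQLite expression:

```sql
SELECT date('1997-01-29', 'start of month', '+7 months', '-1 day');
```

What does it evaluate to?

`start of month` rewinds 1997-01-29 to 1997-01-01.
Adding +7 months to 1997-01-01 gives 1997-08-01.
Going back 1 day from 1997-08-01 reaches 1997-07-31 (last day of July, 31 days).

1997-07-31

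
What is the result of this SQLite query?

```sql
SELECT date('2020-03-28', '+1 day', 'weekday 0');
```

2020-03-29

Advancing 1 more day within March lands on 2020-03-29.
`weekday 0` advances to the next Sunday; 2020-03-29 is already a Sunday, so it stays at 2020-03-29.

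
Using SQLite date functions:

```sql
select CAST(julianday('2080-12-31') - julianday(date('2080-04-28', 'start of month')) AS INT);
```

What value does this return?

274

`start of month` rewinds 2080-04-28 to 2080-04-01.
29 days remain in April 2080 after the 1st (30 − 1).
Full months from May 2080 through November 2080 contribute their day counts.
Then 31 days into December 2080.
Total: 29 + 31 + 30 + 31 + 31 + 30 + 31 + 30 + 31 = 274.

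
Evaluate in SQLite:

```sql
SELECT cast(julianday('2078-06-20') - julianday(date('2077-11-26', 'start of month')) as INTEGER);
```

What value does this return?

231

`start of month` rewinds 2077-11-26 to 2077-11-01.
29 days remain in November 2077 after the 1st (30 − 1).
Full months from December 2077 through May 2078 contribute their day counts.
Then 20 days into June 2078.
Total: 29 + 31 + 31 + 28 + 31 + 30 + 31 + 20 = 231.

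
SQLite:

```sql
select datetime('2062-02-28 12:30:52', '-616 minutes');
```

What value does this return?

2062-02-28 02:14:52

616 minutes = 10h 16m; -616 minutes from 2062-02-28 12:30:52 is 2062-02-28 02:14:52.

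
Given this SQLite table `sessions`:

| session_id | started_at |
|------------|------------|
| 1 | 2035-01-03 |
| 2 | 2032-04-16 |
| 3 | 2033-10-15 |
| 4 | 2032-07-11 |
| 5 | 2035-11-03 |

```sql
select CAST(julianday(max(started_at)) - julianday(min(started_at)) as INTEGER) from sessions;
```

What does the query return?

MIN = 2032-04-16, MAX = 2035-11-03.
14 days remain in April 2032 after the 16th (30 − 16).
Full months from May 2032 through October 2035 contribute their day counts.
Then 3 days into November 2035.
Total: 14 + 31 + 30 + 31 + 31 + 30 + 31 + 30 + 31 + 31 + 28 + 31 + 30 + 31 + 30 + 31 + 31 + 30 + 31 + 30 + 31 + 31 + 28 + 31 + 30 + 31 + 30 + 31 + 31 + 30 + 31 + 30 + 31 + 31 + 28 + 31 + 30 + 31 + 30 + 31 + 31 + 30 + 31 + 3 = 1296.

1296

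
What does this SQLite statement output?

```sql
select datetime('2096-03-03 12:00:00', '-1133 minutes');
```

2096-03-02 17:07:00

1133 minutes = 18h 53m; -1133 minutes from 2096-03-03 12:00:00 is 2096-03-02 17:07:00 (crosses midnight).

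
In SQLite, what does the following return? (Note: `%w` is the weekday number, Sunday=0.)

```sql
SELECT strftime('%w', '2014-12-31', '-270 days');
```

6

First apply '-270 days': 2014-12-31 → 2014-04-05.
2014-04-05 is a Saturday; with Sunday=0 that is 6.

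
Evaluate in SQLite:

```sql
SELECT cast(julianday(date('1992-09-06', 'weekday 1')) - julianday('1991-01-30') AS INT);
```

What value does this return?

586

`weekday 1` advances to the next Monday; 1992-09-06 is a Sunday, so it moves forward to 1992-09-07.
1 day remains in January 1991 after the 30th (31 − 30).
Full months from February 1991 through August 1992 contribute their day counts.
Then 7 days into September 1992.
Total: 1 + 28 + 31 + 30 + 31 + 30 + 31 + 31 + 30 + 31 + 30 + 31 + 31 + 29 + 31 + 30 + 31 + 30 + 31 + 31 + 7 = 586.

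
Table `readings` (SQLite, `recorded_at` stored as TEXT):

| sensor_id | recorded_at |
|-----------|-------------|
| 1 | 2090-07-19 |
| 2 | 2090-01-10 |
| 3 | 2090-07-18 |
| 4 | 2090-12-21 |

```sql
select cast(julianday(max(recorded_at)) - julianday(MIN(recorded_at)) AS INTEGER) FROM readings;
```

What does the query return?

MIN = 2090-01-10, MAX = 2090-12-21.
21 days remain in January 2090 after the 10th (31 − 10).
Full months from February 2090 through November 2090 contribute their day counts.
Then 21 days into December 2090.
Total: 21 + 28 + 31 + 30 + 31 + 30 + 31 + 31 + 30 + 31 + 30 + 21 = 345.

345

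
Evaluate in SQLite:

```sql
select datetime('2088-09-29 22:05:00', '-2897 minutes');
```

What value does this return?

2088-09-27 21:48:00

2897 minutes = 48h 17m; -2897 minutes from 2088-09-29 22:05:00 is 2088-09-27 21:48:00 (crosses midnight).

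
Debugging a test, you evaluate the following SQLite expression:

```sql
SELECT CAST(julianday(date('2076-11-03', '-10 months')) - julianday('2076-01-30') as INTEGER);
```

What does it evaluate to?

-27

Adding -10 months to 2076-11-03 gives 2076-01-03.
Both dates are in January 2076: 30 − 3 = 27.
The subtraction is earlier − later, so the result is −27 → -27.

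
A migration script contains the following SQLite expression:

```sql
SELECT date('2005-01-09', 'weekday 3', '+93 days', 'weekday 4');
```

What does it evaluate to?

2005-04-21

`weekday 3` advances to the next Wednesday; 2005-01-09 is a Sunday, so it moves forward to 2005-01-12.
Applying '+93 days' to 2005-01-12: counting 93 days forward gives 2005-04-15.
`weekday 4` advances to the next Thursday; 2005-04-15 is a Friday, so it moves forward to 2005-04-21.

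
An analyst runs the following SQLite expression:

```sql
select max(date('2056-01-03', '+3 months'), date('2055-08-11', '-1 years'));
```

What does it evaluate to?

2056-04-03

date('2056-01-03', '+3 months') → 2056-04-03.
date('2055-08-11', '-1 years') → 2054-08-11.
Later of the two is 2056-04-03.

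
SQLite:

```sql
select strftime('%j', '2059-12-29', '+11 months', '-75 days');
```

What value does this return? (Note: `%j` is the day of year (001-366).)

First apply '+11 months', '-75 days': 2059-12-29 → 2060-09-15.
Day-of-year for 2060-09-15: days since 2060-01-01 inclusive = 259, zero-padded to 259.

259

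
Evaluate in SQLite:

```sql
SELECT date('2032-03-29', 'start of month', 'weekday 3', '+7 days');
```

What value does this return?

2032-03-10

`start of month` rewinds 2032-03-29 to 2032-03-01.
`weekday 3` advances to the next Wednesday; 2032-03-01 is a Monday, so it moves forward to 2032-03-03.
Advancing 7 more days within March lands on 2032-03-10.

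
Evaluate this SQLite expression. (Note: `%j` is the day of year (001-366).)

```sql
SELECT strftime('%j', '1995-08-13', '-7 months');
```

First apply '-7 months': 1995-08-13 → 1995-01-13.
Day-of-year for 1995-01-13: days since 1995-01-01 inclusive = 13, zero-padded to 013.

013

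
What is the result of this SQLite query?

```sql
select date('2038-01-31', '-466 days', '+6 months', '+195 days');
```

Applying '-466 days' to 2038-01-31: counting 466 days back gives 2036-10-22.
Adding +6 months to 2036-10-22 gives 2037-04-22.
Applying '+195 days' to 2037-04-22: counting 195 days forward gives 2037-11-03.

2037-11-03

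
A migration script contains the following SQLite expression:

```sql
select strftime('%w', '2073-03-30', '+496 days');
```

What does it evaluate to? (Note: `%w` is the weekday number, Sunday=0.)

3

First apply '+496 days': 2073-03-30 → 2074-08-08.
2074-08-08 is a Wednesday; with Sunday=0 that is 3.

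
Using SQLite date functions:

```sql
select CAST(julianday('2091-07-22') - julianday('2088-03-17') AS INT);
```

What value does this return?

1222

14 days remain in March 2088 after the 17th (31 − 17).
Full months from April 2088 through June 2091 contribute their day counts.
Then 22 days into July 2091.
Total: 14 + 30 + 31 + 30 + 31 + 31 + 30 + 31 + 30 + 31 + 31 + 28 + 31 + 30 + 31 + 30 + 31 + 31 + 30 + 31 + 30 + 31 + 31 + 28 + 31 + 30 + 31 + 30 + 31 + 31 + 30 + 31 + 30 + 31 + 31 + 28 + 31 + 30 + 31 + 30 + 22 = 1222.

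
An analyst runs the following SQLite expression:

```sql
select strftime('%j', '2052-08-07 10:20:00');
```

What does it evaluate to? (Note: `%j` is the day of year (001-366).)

220

Day-of-year for 2052-08-07: days since 2052-01-01 inclusive = 220, zero-padded to 220.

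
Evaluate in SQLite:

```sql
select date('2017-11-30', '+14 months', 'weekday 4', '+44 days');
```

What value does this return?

Adding +14 months to 2017-11-30 gives 2019-01-30.
`weekday 4` advances to the next Thursday; 2019-01-30 is a Wednesday, so it moves forward to 2019-01-31.
Applying '+44 days' to 2019-01-31: counting 44 days forward gives 2019-03-16.

2019-03-16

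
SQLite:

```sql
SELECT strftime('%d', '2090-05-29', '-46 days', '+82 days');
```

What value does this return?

First apply '-46 days', '+82 days': 2090-05-29 → 2090-07-04.
`%d` extracts the 2-digit day of month: 04.

04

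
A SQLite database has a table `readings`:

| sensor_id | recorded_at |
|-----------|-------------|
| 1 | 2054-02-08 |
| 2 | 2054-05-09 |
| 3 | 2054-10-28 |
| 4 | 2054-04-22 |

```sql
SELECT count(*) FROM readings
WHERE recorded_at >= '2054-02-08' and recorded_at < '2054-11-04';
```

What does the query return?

Rows in [2054-02-08, 2054-11-04): 2054-02-08, 2054-05-09, 2054-10-28, 2054-04-22 → 4 rows.

4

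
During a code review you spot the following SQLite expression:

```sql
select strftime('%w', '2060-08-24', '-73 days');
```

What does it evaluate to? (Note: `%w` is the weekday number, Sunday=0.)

First apply '-73 days': 2060-08-24 → 2060-06-12.
2060-06-12 is a Saturday; with Sunday=0 that is 6.

6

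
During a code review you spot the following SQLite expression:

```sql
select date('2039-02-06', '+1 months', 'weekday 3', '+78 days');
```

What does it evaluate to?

2039-05-26

Adding +1 month to 2039-02-06 gives 2039-03-06.
`weekday 3` advances to the next Wednesday; 2039-03-06 is a Sunday, so it moves forward to 2039-03-09.
Applying '+78 days' to 2039-03-09: counting 78 days forward gives 2039-05-26.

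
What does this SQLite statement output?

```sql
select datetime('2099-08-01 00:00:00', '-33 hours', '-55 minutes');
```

2099-07-30 14:05:00

-33 hours from 2099-08-01 00:00:00 is 2099-07-30 15:00:00 (crosses midnight).
-55 minutes from 2099-07-30 15:00:00 is 2099-07-30 14:05:00.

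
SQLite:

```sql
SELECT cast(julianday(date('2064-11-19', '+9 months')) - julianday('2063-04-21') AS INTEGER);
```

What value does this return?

Adding +9 months to 2064-11-19 gives 2065-08-19.
9 days remain in April 2063 after the 21st (30 − 21).
Full months from May 2063 through July 2065 contribute their day counts.
Then 19 days into August 2065.
Total: 9 + 31 + 30 + 31 + 31 + 30 + 31 + 30 + 31 + 31 + 29 + 31 + 30 + 31 + 30 + 31 + 31 + 30 + 31 + 30 + 31 + 31 + 28 + 31 + 30 + 31 + 30 + 31 + 19 = 851.

851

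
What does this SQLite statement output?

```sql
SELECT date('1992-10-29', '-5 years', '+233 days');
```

Adding -5 years to 1992-10-29 gives 1987-10-29.
Applying '+233 days' to 1987-10-29: counting 233 days forward gives 1988-06-18.

1988-06-18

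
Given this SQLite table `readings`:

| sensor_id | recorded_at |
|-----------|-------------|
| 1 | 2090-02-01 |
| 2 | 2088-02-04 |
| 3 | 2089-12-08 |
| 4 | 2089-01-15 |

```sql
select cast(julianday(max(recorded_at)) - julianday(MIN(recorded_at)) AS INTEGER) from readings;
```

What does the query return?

MIN = 2088-02-04, MAX = 2090-02-01.
25 days remain in February 2088 after the 4th (29 − 4).
Full months from March 2088 through January 2090 contribute their day counts.
Then 1 day into February 2090.
Total: 25 + 31 + 30 + 31 + 30 + 31 + 31 + 30 + 31 + 30 + 31 + 31 + 28 + 31 + 30 + 31 + 30 + 31 + 31 + 30 + 31 + 30 + 31 + 31 + 1 = 728.

728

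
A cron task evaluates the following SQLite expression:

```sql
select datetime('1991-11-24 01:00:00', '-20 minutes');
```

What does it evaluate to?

1991-11-24 00:40:00

-20 minutes from 1991-11-24 01:00:00 is 1991-11-24 00:40:00.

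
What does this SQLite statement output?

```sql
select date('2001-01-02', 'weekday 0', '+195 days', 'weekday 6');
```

2001-07-21

`weekday 0` advances to the next Sunday; 2001-01-02 is a Tuesday, so it moves forward to 2001-01-07.
Applying '+195 days' to 2001-01-07: counting 195 days forward gives 2001-07-21.
`weekday 6` advances to the next Saturday; 2001-07-21 is already a Saturday, so it stays at 2001-07-21.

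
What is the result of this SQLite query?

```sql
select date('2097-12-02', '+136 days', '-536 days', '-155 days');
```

Applying '+136 days' to 2097-12-02: counting 136 days forward gives 2098-04-17.
Applying '-536 days' to 2098-04-17: counting 536 days back gives 2096-10-28.
Applying '-155 days' to 2096-10-28: counting 155 days back gives 2096-05-26.

2096-05-26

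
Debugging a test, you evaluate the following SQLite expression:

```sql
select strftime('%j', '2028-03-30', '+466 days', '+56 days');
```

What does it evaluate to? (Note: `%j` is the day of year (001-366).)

First apply '+466 days', '+56 days': 2028-03-30 → 2029-09-03.
Day-of-year for 2029-09-03: days since 2029-01-01 inclusive = 246, zero-padded to 246.

246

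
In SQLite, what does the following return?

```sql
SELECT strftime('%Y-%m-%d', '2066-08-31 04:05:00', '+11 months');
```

First apply '+11 months': 2066-08-31 04:05:00 → 2067-07-31 04:05:00.
`%Y-%m-%d` extracts the ISO date: 2067-07-31.

2067-07-31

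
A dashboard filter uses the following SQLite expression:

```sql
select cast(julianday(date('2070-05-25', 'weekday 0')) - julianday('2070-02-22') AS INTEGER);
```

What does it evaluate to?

92

`weekday 0` advances to the next Sunday; 2070-05-25 is already a Sunday, so it stays at 2070-05-25.
6 days remain in February 2070 after the 22nd (28 − 22).
March 2070: 31 days.
April 2070: 30 days.
Then 25 days into May 2070.
Total: 6 + 31 + 30 + 25 = 92.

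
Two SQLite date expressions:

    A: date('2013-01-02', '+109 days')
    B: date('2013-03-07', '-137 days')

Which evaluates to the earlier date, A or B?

B

A = 2013-04-21.
B = 2012-10-21.
B is earlier.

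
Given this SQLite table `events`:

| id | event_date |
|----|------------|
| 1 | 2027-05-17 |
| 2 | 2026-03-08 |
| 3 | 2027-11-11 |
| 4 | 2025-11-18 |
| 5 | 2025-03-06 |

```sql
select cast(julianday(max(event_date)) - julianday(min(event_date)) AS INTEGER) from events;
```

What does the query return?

980

MIN = 2025-03-06, MAX = 2027-11-11.
25 days remain in March 2025 after the 6th (31 − 6).
Full months from April 2025 through October 2027 contribute their day counts.
Then 11 days into November 2027.
Total: 25 + 30 + 31 + 30 + 31 + 31 + 30 + 31 + 30 + 31 + 31 + 28 + 31 + 30 + 31 + 30 + 31 + 31 + 30 + 31 + 30 + 31 + 31 + 28 + 31 + 30 + 31 + 30 + 31 + 31 + 30 + 31 + 11 = 980.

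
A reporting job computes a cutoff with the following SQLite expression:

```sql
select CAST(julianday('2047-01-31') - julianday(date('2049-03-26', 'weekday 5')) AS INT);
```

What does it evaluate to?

-785

`weekday 5` advances to the next Friday; 2049-03-26 is already a Friday, so it stays at 2049-03-26.
0 days remain in January 2047 after the 31st (31 − 31).
Full months from February 2047 through February 2049 contribute their day counts.
Then 26 days into March 2049.
Total: 0 + 28 + 31 + 30 + 31 + 30 + 31 + 31 + 30 + 31 + 30 + 31 + 31 + 29 + 31 + 30 + 31 + 30 + 31 + 31 + 30 + 31 + 30 + 31 + 31 + 28 + 26 = 785.
The subtraction is earlier − later, so the result is −785 → -785.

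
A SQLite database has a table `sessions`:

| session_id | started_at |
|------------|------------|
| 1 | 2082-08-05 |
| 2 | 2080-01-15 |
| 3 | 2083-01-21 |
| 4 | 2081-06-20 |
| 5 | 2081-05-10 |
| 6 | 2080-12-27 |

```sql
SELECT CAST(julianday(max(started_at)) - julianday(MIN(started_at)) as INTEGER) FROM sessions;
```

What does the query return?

1102

MIN = 2080-01-15, MAX = 2083-01-21.
16 days remain in January 2080 after the 15th (31 − 15).
Full months from February 2080 through December 2082 contribute their day counts.
Then 21 days into January 2083.
Total: 16 + 29 + 31 + 30 + 31 + 30 + 31 + 31 + 30 + 31 + 30 + 31 + 31 + 28 + 31 + 30 + 31 + 30 + 31 + 31 + 30 + 31 + 30 + 31 + 31 + 28 + 31 + 30 + 31 + 30 + 31 + 31 + 30 + 31 + 30 + 31 + 21 = 1102.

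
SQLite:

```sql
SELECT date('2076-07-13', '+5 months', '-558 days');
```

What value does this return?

Adding +5 months to 2076-07-13 gives 2076-12-13.
Applying '-558 days' to 2076-12-13: counting 558 days back gives 2075-06-04.

2075-06-04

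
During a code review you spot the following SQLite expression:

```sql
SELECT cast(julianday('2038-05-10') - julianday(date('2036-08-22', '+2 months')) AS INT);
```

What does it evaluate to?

565

Adding +2 months to 2036-08-22 gives 2036-10-22.
9 days remain in October 2036 after the 22nd (31 − 22).
Full months from November 2036 through April 2038 contribute their day counts.
Then 10 days into May 2038.
Total: 9 + 30 + 31 + 31 + 28 + 31 + 30 + 31 + 30 + 31 + 31 + 30 + 31 + 30 + 31 + 31 + 28 + 31 + 30 + 10 = 565.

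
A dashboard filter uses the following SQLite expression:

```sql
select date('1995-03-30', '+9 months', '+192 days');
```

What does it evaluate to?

1996-07-09

Adding +9 months to 1995-03-30 gives 1995-12-30.
Applying '+192 days' to 1995-12-30: counting 192 days forward gives 1996-07-09.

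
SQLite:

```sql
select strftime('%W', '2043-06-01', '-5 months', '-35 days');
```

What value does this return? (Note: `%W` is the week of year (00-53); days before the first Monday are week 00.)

First apply '-5 months', '-35 days': 2043-06-01 → 2042-11-27.
2042-11-27 is a Thursday. SQLite's %W counts Mondays since the year started; the result is 47.

47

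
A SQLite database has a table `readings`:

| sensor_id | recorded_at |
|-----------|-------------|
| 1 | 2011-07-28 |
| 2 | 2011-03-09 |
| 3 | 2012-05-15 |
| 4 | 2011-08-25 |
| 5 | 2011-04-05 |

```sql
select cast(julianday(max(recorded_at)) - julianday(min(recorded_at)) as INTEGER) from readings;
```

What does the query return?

MIN = 2011-03-09, MAX = 2012-05-15.
22 days remain in March 2011 after the 9th (31 − 9).
Full months from April 2011 through April 2012 contribute their day counts.
Then 15 days into May 2012.
Total: 22 + 30 + 31 + 30 + 31 + 31 + 30 + 31 + 30 + 31 + 31 + 29 + 31 + 30 + 15 = 433.

433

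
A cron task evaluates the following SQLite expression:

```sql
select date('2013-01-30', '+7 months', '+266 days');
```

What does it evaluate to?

Adding +7 months to 2013-01-30 gives 2013-08-30.
Applying '+266 days' to 2013-08-30: counting 266 days forward gives 2014-05-23.

2014-05-23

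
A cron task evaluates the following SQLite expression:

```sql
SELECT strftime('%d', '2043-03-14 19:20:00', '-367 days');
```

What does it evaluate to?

First apply '-367 days': 2043-03-14 19:20:00 → 2042-03-12 19:20:00.
`%d` extracts the 2-digit day of month: 12.

12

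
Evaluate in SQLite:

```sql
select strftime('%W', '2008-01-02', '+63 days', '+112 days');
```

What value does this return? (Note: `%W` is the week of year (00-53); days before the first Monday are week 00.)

First apply '+63 days', '+112 days': 2008-01-02 → 2008-06-25.
2008-06-25 is a Wednesday. SQLite's %W counts Mondays since the year started; the result is 25.

25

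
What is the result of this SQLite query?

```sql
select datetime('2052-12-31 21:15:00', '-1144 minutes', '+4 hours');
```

2052-12-31 06:11:00

1144 minutes = 19h 4m; -1144 minutes from 2052-12-31 21:15:00 is 2052-12-31 02:11:00.
+4 hours from 2052-12-31 02:11:00 is 2052-12-31 06:11:00.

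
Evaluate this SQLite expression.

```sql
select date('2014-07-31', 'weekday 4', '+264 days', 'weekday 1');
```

2015-04-27

`weekday 4` advances to the next Thursday; 2014-07-31 is already a Thursday, so it stays at 2014-07-31.
Applying '+264 days' to 2014-07-31: counting 264 days forward gives 2015-04-21.
`weekday 1` advances to the next Monday; 2015-04-21 is a Tuesday, so it moves forward to 2015-04-27.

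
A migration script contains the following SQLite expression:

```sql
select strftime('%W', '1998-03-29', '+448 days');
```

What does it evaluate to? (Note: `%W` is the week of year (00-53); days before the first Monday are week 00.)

24

First apply '+448 days': 1998-03-29 → 1999-06-20.
1999-06-20 is a Sunday. SQLite's %W counts Mondays since the year started; the result is 24.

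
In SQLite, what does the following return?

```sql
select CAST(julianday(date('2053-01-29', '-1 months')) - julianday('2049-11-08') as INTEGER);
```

1147

Adding -1 month to 2053-01-29 gives 2052-12-29.
22 days remain in November 2049 after the 8th (30 − 8).
Full months from December 2049 through November 2052 contribute their day counts.
Then 29 days into December 2052.
Total: 22 + 31 + 31 + 28 + 31 + 30 + 31 + 30 + 31 + 31 + 30 + 31 + 30 + 31 + 31 + 28 + 31 + 30 + 31 + 30 + 31 + 31 + 30 + 31 + 30 + 31 + 31 + 29 + 31 + 30 + 31 + 30 + 31 + 31 + 30 + 31 + 30 + 29 = 1147.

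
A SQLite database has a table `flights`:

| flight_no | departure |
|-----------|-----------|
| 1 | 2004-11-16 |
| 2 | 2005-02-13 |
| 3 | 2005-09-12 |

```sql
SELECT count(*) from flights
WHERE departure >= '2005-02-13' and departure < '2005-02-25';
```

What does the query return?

Rows in [2005-02-13, 2005-02-25): 2005-02-13 → 1 row.

1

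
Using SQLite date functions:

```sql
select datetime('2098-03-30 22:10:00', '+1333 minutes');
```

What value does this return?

2098-03-31 20:23:00

1333 minutes = 22h 13m; +1333 minutes from 2098-03-30 22:10:00 is 2098-03-31 20:23:00 (crosses midnight).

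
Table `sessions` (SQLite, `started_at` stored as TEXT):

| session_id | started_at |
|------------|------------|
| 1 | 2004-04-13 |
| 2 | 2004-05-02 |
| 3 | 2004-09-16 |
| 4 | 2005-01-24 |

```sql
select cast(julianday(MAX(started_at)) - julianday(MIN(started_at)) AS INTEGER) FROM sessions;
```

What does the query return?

MIN = 2004-04-13, MAX = 2005-01-24.
17 days remain in April 2004 after the 13th (30 − 13).
Full months from May 2004 through December 2004 contribute their day counts.
Then 24 days into January 2005.
Total: 17 + 31 + 30 + 31 + 31 + 30 + 31 + 30 + 31 + 24 = 286.

286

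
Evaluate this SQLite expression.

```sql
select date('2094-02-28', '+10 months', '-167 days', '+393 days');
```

Adding +10 months to 2094-02-28 gives 2094-12-28.
Applying '-167 days' to 2094-12-28: counting 167 days back gives 2094-07-14.
Applying '+393 days' to 2094-07-14: counting 393 days forward gives 2095-08-11.

2095-08-11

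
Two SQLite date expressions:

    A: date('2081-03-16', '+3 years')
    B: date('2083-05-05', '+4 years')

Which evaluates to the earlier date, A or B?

A

A = 2084-03-16.
B = 2087-05-05.
A is earlier.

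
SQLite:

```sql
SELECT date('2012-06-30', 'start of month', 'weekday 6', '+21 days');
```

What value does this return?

`start of month` rewinds 2012-06-30 to 2012-06-01.
`weekday 6` advances to the next Saturday; 2012-06-01 is a Friday, so it moves forward to 2012-06-02.
Advancing 21 more days within June lands on 2012-06-23.

2012-06-23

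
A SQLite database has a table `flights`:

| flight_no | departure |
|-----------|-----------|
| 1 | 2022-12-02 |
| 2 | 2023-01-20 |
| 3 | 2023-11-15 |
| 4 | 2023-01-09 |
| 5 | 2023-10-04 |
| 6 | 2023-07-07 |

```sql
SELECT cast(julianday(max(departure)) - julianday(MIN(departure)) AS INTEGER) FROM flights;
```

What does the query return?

348

MIN = 2022-12-02, MAX = 2023-11-15.
29 days remain in December 2022 after the 2nd (31 − 2).
Full months from January 2023 through October 2023 contribute their day counts.
Then 15 days into November 2023.
Total: 29 + 31 + 28 + 31 + 30 + 31 + 30 + 31 + 31 + 30 + 31 + 15 = 348.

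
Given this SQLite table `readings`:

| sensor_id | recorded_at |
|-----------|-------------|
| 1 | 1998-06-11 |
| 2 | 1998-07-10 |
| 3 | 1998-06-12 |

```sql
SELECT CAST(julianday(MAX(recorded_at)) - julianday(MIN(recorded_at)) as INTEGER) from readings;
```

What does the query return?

29

MIN = 1998-06-11, MAX = 1998-07-10.
19 days remain in June 1998 after the 11th (30 − 11).
Then 10 days into July 1998.
Total: 19 + 10 = 29.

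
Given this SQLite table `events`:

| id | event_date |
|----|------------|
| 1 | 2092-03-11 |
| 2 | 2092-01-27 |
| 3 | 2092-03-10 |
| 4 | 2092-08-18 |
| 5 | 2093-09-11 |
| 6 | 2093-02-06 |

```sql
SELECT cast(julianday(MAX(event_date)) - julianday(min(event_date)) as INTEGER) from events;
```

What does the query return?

MIN = 2092-01-27, MAX = 2093-09-11.
4 days remain in January 2092 after the 27th (31 − 27).
Full months from February 2092 through August 2093 contribute their day counts.
Then 11 days into September 2093.
Total: 4 + 29 + 31 + 30 + 31 + 30 + 31 + 31 + 30 + 31 + 30 + 31 + 31 + 28 + 31 + 30 + 31 + 30 + 31 + 31 + 11 = 593.

593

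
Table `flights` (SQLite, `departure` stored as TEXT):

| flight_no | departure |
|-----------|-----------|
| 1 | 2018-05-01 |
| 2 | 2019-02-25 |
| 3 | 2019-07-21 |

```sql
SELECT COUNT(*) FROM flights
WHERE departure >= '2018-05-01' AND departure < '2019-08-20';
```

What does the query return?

3

Rows in [2018-05-01, 2019-08-20): 2018-05-01, 2019-02-25, 2019-07-21 → 3 rows.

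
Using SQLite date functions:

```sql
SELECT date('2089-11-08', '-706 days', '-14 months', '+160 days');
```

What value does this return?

2087-03-12

Applying '-706 days' to 2089-11-08: counting 706 days back gives 2087-12-03.
Adding -14 months to 2087-12-03 gives 2086-10-03.
Applying '+160 days' to 2086-10-03: counting 160 days forward gives 2087-03-12.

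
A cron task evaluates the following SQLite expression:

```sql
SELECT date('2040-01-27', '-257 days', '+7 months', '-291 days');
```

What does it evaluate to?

Applying '-257 days' to 2040-01-27: counting 257 days back gives 2039-05-15.
Adding +7 months to 2039-05-15 gives 2039-12-15.
Applying '-291 days' to 2039-12-15: counting 291 days back gives 2039-02-27.

2039-02-27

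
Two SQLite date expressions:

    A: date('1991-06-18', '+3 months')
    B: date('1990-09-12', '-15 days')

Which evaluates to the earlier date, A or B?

B

A = 1991-09-18.
B = 1990-08-28.
B is earlier.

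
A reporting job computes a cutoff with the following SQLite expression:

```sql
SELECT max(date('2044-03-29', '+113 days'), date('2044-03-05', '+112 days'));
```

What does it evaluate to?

2044-07-20

date('2044-03-29', '+113 days') → 2044-07-20.
date('2044-03-05', '+112 days') → 2044-06-25.
Later of the two is 2044-07-20.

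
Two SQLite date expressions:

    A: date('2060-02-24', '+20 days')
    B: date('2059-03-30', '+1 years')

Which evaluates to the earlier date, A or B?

A = 2060-03-15.
B = 2060-03-30.
A is earlier.

A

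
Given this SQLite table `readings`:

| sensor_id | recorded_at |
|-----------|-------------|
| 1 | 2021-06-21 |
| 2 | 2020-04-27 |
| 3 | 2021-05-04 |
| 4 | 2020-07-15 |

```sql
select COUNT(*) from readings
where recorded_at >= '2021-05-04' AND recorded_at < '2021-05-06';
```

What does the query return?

1

Rows in [2021-05-04, 2021-05-06): 2021-05-04 → 1 row.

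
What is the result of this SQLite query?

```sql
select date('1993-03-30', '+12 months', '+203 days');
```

1994-10-19

Adding +12 months to 1993-03-30 gives 1994-03-30.
Applying '+203 days' to 1994-03-30: counting 203 days forward gives 1994-10-19.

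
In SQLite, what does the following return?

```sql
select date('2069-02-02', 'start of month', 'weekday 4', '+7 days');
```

2069-02-14

`start of month` rewinds 2069-02-02 to 2069-02-01.
`weekday 4` advances to the next Thursday; 2069-02-01 is a Friday, so it moves forward to 2069-02-07.
Advancing 7 more days within February lands on 2069-02-14.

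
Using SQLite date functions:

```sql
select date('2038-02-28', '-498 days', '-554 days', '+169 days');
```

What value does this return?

2035-09-29

Applying '-498 days' to 2038-02-28: counting 498 days back gives 2036-10-18.
Applying '-554 days' to 2036-10-18: counting 554 days back gives 2035-04-13.
Applying '+169 days' to 2035-04-13: counting 169 days forward gives 2035-09-29.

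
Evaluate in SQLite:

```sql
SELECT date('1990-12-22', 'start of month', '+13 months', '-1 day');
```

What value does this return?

`start of month` rewinds 1990-12-22 to 1990-12-01.
Adding +13 months to 1990-12-01 gives 1992-01-01.
Going back 1 day from 1992-01-01 reaches 1991-12-31 (last day of December, 31 days).

1991-12-31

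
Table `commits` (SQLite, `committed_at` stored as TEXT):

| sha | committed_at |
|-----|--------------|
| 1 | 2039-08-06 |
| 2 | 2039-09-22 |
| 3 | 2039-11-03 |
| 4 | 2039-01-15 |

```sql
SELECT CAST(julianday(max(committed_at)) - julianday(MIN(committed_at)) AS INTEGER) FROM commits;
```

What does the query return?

292

MIN = 2039-01-15, MAX = 2039-11-03.
16 days remain in January 2039 after the 15th (31 − 15).
Full months from February 2039 through October 2039 contribute their day counts.
Then 3 days into November 2039.
Total: 16 + 28 + 31 + 30 + 31 + 30 + 31 + 31 + 30 + 31 + 3 = 292.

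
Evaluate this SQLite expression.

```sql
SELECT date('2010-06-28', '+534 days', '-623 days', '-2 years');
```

2008-03-31

Applying '+534 days' to 2010-06-28: counting 534 days forward gives 2011-12-14.
Applying '-623 days' to 2011-12-14: counting 623 days back gives 2010-03-31.
Adding -2 years to 2010-03-31 gives 2008-03-31.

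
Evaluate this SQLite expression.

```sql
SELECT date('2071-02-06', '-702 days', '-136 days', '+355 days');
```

Applying '-702 days' to 2071-02-06: counting 702 days back gives 2069-03-06.
Applying '-136 days' to 2069-03-06: counting 136 days back gives 2068-10-21.
Applying '+355 days' to 2068-10-21: counting 355 days forward gives 2069-10-11.

2069-10-11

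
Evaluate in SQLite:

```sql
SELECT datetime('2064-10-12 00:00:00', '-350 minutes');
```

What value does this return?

2064-10-11 18:10:00

350 minutes = 5h 50m; -350 minutes from 2064-10-12 00:00:00 is 2064-10-11 18:10:00 (crosses midnight).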